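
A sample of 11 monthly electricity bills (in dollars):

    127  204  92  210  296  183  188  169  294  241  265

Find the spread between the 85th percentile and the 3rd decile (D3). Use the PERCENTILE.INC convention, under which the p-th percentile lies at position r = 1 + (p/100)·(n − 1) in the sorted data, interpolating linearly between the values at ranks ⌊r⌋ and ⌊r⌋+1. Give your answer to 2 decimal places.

Sorted: 92, 127, 169, 183, 188, 204, 210, 241, 265, 294, 296.
n = 11.
P30: r = 4 (integer) → 183.
P85: r = 9.5; ranks 9–10 are 265, 294; interpolating gives 279.5.
Difference: 279.5 − 183 = 96.5.

96.50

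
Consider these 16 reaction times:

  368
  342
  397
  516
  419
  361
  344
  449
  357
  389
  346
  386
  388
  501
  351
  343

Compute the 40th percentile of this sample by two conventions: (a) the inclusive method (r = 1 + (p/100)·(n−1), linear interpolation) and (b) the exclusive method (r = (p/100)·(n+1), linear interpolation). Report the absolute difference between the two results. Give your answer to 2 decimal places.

0.80

Sorted: 342, 343, 344, 346, 351, 357, 361, 368, 386, 388, 389, 397, 419, 449, 501, 516.
n = 16.
(a) r = 7 → value at rank 7 = 361.
(b) r = 6.8; between ranks 6 (357) and 7 (361): 360.2.
|361 − 360.2| = 0.8.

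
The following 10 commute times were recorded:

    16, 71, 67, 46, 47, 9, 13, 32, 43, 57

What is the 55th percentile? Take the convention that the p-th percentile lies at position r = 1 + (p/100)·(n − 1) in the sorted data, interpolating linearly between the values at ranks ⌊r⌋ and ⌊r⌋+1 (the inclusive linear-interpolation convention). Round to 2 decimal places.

Sorted: 9, 13, 16, 32, 43, 46, 47, 57, 67, 71.
n = 10.
r = 1 + (55/100)·(10 − 1) = 1 + 4.95 = 5.95.
Rank 5 is 43 and rank 6 is 46.
Interpolate: 43 + 0.95·(46 − 43) = 43 + 0.95·3 = 45.85.

45.85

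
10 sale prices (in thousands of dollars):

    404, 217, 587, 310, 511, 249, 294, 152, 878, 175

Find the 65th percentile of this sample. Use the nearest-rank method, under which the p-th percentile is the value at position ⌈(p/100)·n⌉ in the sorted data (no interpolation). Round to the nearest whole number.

Sorted: 152, 175, 217, 249, 294, 310, 404, 511, 587, 878.
n = 10.
Position = ⌈65/100 · 10⌉ = ⌈6.5⌉ = 7.
The value at rank 7 is 404.

404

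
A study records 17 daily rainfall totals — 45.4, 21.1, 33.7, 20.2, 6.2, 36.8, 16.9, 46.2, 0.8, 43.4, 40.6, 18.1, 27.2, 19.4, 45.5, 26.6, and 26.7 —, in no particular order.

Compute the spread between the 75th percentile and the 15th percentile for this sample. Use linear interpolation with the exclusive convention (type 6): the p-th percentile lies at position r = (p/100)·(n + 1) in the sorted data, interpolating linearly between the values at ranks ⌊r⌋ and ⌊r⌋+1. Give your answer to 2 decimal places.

28.31

Sorted: 0.8, 6.2, 16.9, 18.1, 19.4, 20.2, 21.1, 26.6, 26.7, 27.2, 33.7, 36.8, 40.6, 43.4, 45.4, 45.5, 46.2.
n = 17.
P15: r = 2.7; ranks 2–3 are 6.2, 16.9; interpolating gives 13.69.
P75: r = 13.5; ranks 13–14 are 40.6, 43.4; interpolating gives 42.
Difference: 42 − 13.69 = 28.31.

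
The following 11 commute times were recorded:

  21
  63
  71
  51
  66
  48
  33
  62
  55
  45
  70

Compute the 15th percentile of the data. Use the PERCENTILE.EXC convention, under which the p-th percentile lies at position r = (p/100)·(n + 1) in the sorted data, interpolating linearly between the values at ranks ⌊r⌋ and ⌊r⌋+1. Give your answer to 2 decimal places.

30.60

Sorted: 21, 33, 45, 48, 51, 55, 62, 63, 66, 70, 71.
n = 11.
r = (15/100)·(11 + 1) = 1.8.
Rank 1 is 21 and rank 2 is 33.
Interpolate: 21 + 0.8·(33 − 21) = 21 + 0.8·12 = 30.6.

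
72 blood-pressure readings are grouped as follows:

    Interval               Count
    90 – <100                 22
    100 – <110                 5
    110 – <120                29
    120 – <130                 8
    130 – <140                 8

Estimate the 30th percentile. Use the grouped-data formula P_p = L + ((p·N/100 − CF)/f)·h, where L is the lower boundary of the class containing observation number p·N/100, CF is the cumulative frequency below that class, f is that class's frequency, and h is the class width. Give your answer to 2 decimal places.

99.82

N = 72; target position k = 30/100 · 72 = 21.6.
Cumulative frequencies: 22, 27, 56, 64, 72.
Observation 21.6 falls in the class 90 – <100.
L = 90, CF = 0, f = 22, h = 10.
P30 = 90 + ((21.6 − 0)/22)·10 = 90 + 9.81818 = 99.8182.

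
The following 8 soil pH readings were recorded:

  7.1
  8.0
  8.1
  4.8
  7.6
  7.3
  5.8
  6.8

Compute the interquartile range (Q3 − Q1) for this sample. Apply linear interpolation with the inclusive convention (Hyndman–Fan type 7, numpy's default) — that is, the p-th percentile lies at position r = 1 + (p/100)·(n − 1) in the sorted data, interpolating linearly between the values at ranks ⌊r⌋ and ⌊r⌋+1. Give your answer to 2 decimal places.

Sorted: 4.8, 5.8, 6.8, 7.1, 7.3, 7.6, 8.0, 8.1.
n = 8.
P25: r = 2.75; ranks 2–3 are 5.8, 6.8; interpolating gives 6.55.
P75: r = 6.25; ranks 6–7 are 7.6, 8.0; interpolating gives 7.7.
Difference: 7.7 − 6.55 = 1.15.

1.15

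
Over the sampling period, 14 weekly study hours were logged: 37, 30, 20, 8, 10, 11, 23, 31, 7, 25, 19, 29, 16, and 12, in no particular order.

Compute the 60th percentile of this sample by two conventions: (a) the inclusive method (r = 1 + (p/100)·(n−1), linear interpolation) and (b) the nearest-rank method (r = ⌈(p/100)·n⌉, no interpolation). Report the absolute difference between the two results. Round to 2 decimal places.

0.60

Sorted: 7, 8, 10, 11, 12, 16, 19, 20, 23, 25, 29, 30, 31, 37.
n = 14.
(a) r = 8.8; between ranks 8 (20) and 9 (23): 22.4.
(b) the nearest-rank method: rank 9 → 23.
|22.4 − 23| = 0.6.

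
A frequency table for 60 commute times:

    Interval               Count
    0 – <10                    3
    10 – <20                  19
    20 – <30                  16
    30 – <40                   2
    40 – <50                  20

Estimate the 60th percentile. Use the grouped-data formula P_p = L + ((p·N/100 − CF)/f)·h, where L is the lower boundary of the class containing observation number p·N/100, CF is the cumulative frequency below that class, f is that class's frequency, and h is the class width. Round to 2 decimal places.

N = 60; target position k = 60/100 · 60 = 36.
Cumulative frequencies: 3, 22, 38, 40, 60.
Observation 36 falls in the class 20 – <30.
L = 20, CF = 22, f = 16, h = 10.
P60 = 20 + ((36 − 22)/16)·10 = 20 + 8.75 = 28.75.

28.75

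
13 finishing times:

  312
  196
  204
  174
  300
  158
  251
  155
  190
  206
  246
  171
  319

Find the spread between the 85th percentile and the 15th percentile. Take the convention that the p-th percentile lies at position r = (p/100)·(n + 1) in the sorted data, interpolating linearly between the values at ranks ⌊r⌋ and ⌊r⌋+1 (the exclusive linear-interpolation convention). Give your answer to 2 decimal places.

151.50

Sorted: 155, 158, 171, 174, 190, 196, 204, 206, 246, 251, 300, 312, 319.
n = 13.
P15: r = 2.1; ranks 2–3 are 158, 171; interpolating gives 159.3.
P85: r = 11.9; ranks 11–12 are 300, 312; interpolating gives 310.8.
Difference: 310.8 − 159.3 = 151.5.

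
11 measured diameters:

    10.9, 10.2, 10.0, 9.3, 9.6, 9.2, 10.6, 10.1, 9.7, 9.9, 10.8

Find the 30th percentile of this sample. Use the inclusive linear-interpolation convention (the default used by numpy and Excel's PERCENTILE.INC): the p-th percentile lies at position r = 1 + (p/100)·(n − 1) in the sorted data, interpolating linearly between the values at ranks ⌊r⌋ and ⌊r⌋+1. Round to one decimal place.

Sorted: 9.2, 9.3, 9.6, 9.7, 9.9, 10.0, 10.1, 10.2, 10.6, 10.8, 10.9.
n = 11.
r = 1 + (30/100)·(11 − 1) = 1 + 3 = 4.
r is an integer, so P30 is the value at rank 4: 9.7.

9.7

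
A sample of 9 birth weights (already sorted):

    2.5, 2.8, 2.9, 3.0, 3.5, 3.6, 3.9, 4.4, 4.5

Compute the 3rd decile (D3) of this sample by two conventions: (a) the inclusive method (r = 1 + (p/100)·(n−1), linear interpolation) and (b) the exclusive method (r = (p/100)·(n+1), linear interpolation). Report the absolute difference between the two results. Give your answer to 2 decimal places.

n = 9.
(a) r = 3.4; between ranks 3 (2.9) and 4 (3.0): 2.94.
(b) r = 3 → value at rank 3 = 2.9.
|2.94 − 2.9| = 0.04.

0.04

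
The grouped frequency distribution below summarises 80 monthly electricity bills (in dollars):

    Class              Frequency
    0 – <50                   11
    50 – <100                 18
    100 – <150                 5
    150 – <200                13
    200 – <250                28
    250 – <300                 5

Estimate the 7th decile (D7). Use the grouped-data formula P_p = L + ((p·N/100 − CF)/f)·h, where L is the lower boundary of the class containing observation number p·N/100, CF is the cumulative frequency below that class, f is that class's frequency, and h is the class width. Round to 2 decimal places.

216.07

N = 80; target position k = 70/100 · 80 = 56.
Cumulative frequencies: 11, 29, 34, 47, 75, 80.
Observation 56 falls in the class 200 – <250.
L = 200, CF = 47, f = 28, h = 50.
P70 = 200 + ((56 − 47)/28)·50 = 200 + 16.0714 = 216.071.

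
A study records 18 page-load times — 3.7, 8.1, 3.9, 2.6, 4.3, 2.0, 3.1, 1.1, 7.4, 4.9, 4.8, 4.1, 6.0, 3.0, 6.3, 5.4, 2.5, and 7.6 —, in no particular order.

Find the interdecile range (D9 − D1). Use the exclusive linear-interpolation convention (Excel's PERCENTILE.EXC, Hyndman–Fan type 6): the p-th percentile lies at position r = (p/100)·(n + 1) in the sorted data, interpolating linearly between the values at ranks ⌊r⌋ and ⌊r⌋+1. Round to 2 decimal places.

Sorted: 1.1, 2.0, 2.5, 2.6, 3.0, 3.1, 3.7, 3.9, 4.1, 4.3, 4.8, 4.9, 5.4, 6.0, 6.3, 7.4, 7.6, 8.1.
n = 18.
P10: r = 1.9; ranks 1–2 are 1.1, 2.0; interpolating gives 1.91.
P90: r = 17.1; ranks 17–18 are 7.6, 8.1; interpolating gives 7.65.
Difference: 7.65 − 1.91 = 5.74.

5.74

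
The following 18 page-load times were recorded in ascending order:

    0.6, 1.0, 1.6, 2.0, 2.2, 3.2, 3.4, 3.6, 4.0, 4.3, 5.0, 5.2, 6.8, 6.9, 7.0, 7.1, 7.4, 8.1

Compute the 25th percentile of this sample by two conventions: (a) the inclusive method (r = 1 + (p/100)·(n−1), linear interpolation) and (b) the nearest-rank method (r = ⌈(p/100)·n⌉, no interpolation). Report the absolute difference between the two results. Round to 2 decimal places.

n = 18.
(a) r = 5.25; between ranks 5 (2.2) and 6 (3.2): 2.45.
(b) the nearest-rank method: rank 5 → 2.2.
|2.45 − 2.2| = 0.25.

0.25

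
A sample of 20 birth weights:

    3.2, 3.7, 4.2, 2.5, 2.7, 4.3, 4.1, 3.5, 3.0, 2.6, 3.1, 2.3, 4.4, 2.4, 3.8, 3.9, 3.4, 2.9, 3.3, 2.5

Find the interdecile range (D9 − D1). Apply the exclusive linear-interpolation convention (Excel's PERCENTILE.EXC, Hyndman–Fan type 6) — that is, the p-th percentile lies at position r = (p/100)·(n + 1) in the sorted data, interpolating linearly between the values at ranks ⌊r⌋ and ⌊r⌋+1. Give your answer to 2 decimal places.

Sorted: 2.3, 2.4, 2.5, 2.5, 2.6, 2.7, 2.9, 3.0, 3.1, 3.2, 3.3, 3.4, 3.5, 3.7, 3.8, 3.9, 4.1, 4.2, 4.3, 4.4.
n = 20.
P10: r = 2.1; ranks 2–3 are 2.4, 2.5; interpolating gives 2.41.
P90: r = 18.9; ranks 18–19 are 4.2, 4.3; interpolating gives 4.29.
Difference: 4.29 − 2.41 = 1.88.

1.88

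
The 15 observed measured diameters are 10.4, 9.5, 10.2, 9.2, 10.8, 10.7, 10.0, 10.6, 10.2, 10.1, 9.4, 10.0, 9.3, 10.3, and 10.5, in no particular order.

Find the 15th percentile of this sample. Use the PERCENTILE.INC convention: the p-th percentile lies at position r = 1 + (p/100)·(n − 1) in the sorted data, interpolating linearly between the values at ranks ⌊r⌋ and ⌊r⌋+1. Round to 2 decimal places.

Sorted: 9.2, 9.3, 9.4, 9.5, 10.0, 10.0, 10.1, 10.2, 10.2, 10.3, 10.4, 10.5, 10.6, 10.7, 10.8.
n = 15.
r = 1 + (15/100)·(15 − 1) = 1 + 2.1 = 3.1.
Rank 3 is 9.4 and rank 4 is 9.5.
Interpolate: 9.4 + 0.1·(9.5 − 9.4) = 9.4 + 0.1·0.1 = 9.41.

9.41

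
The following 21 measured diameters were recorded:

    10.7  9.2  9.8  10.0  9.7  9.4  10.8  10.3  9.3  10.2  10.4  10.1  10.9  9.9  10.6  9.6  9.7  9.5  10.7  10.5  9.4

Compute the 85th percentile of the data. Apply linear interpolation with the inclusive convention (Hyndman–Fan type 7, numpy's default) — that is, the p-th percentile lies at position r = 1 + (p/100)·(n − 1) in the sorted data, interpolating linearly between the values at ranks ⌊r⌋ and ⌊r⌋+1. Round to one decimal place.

Sorted: 9.2, 9.3, 9.4, 9.4, 9.5, 9.6, 9.7, 9.7, 9.8, 9.9, 10.0, 10.1, 10.2, 10.3, 10.4, 10.5, 10.6, 10.7, 10.7, 10.8, 10.9.
n = 21.
r = 1 + (85/100)·(21 − 1) = 1 + 17 = 18.
r is an integer, so P85 is the value at rank 18: 10.7.

10.7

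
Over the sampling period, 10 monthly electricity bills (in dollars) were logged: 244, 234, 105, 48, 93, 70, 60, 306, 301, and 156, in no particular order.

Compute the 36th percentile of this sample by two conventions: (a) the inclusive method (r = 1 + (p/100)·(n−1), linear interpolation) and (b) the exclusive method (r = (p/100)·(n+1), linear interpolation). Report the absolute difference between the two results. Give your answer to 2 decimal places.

Sorted: 48, 60, 70, 93, 105, 156, 234, 244, 301, 306.
n = 10.
(a) r = 4.24; between ranks 4 (93) and 5 (105): 95.88.
(b) r = 3.96; between ranks 3 (70) and 4 (93): 92.08.
|95.88 − 92.08| = 3.8.

3.80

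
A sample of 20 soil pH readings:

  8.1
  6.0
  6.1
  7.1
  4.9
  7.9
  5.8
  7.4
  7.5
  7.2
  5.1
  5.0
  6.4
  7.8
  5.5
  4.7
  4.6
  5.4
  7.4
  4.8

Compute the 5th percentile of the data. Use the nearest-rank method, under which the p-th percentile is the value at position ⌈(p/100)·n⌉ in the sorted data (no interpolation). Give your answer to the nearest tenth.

4.6

Sorted: 4.6, 4.7, 4.8, 4.9, 5.0, 5.1, 5.4, 5.5, 5.8, 6.0, 6.1, 6.4, 7.1, 7.2, 7.4, 7.4, 7.5, 7.8, 7.9, 8.1.
n = 20.
Position = ⌈5/100 · 20⌉ = ⌈1⌉ = 1.
The value at rank 1 is 4.6.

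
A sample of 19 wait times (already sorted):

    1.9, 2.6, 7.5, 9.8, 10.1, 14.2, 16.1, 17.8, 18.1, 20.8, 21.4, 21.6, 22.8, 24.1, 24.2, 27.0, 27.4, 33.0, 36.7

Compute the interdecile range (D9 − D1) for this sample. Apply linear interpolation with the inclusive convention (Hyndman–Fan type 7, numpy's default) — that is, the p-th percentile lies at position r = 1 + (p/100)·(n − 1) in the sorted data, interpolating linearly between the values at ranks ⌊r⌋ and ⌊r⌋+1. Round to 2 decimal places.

22.00

n = 19.
P10: r = 2.8; ranks 2–3 are 2.6, 7.5; interpolating gives 6.52.
P90: r = 17.2; ranks 17–18 are 27.4, 33.0; interpolating gives 28.52.
Difference: 28.52 − 6.52 = 22.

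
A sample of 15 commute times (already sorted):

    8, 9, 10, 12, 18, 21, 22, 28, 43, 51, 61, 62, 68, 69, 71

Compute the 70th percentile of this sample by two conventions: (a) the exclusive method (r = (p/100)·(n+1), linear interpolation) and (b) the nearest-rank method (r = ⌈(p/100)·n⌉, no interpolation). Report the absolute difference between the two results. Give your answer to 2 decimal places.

0.20

n = 15.
(a) r = 11.2; between ranks 11 (61) and 12 (62): 61.2.
(b) the nearest-rank method: rank 11 → 61.
|61.2 − 61| = 0.2.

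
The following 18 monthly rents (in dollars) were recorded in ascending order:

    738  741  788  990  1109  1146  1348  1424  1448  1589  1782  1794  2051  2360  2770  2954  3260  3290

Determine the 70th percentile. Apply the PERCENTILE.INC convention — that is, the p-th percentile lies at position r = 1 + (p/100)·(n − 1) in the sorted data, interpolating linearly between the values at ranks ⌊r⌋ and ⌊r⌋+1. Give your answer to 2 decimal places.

2025.30

n = 18.
r = 1 + (70/100)·(18 − 1) = 1 + 11.9 = 12.9.
Rank 12 is 1794 and rank 13 is 2051.
Interpolate: 1794 + 0.9·(2051 − 1794) = 1794 + 0.9·257 = 2025.3.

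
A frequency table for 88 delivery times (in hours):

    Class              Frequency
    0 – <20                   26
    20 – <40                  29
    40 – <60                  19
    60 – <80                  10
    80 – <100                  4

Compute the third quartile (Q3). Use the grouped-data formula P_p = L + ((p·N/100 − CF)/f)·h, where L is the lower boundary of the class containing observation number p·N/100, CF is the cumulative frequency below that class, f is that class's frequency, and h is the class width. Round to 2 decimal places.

51.58

N = 88; target position k = 75/100 · 88 = 66.
Cumulative frequencies: 26, 55, 74, 84, 88.
Observation 66 falls in the class 40 – <60.
L = 40, CF = 55, f = 19, h = 20.
P75 = 40 + ((66 − 55)/19)·20 = 40 + 11.5789 = 51.5789.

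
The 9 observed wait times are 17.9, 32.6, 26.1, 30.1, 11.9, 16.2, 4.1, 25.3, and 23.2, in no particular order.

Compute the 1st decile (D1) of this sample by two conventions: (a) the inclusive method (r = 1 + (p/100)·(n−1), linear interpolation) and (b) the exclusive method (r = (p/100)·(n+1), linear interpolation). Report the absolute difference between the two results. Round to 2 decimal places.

Sorted: 4.1, 11.9, 16.2, 17.9, 23.2, 25.3, 26.1, 30.1, 32.6.
n = 9.
(a) r = 1.8; between ranks 1 (4.1) and 2 (11.9): 10.34.
(b) r = 1 → value at rank 1 = 4.1.
|10.34 − 4.1| = 6.24.

6.24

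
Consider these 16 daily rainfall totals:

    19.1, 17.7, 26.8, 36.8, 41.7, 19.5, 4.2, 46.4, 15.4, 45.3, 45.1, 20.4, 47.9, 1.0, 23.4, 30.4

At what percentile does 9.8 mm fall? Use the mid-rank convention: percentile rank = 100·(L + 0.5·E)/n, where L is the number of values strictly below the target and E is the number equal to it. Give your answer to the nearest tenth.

12.5

Sorted: 1.0, 4.2, 15.4, 17.7, 19.1, 19.5, 20.4, 23.4, 26.8, 30.4, 36.8, 41.7, 45.1, 45.3, 46.4, 47.9.
Count below 9.8: L = 2; count equal: E = 0; n = 16.
Percentile rank = 100·(2 + 0.5·0)/16 = 100·2/16 = 12.5.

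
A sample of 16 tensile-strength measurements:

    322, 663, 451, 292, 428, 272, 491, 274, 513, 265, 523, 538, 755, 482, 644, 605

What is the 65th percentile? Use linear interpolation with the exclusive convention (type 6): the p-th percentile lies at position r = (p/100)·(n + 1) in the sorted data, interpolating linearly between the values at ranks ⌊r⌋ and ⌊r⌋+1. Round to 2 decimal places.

Sorted: 265, 272, 274, 292, 322, 428, 451, 482, 491, 513, 523, 538, 605, 644, 663, 755.
n = 16.
r = (65/100)·(16 + 1) = 11.05.
Rank 11 is 523 and rank 12 is 538.
Interpolate: 523 + 0.05·(538 − 523) = 523 + 0.05·15 = 523.75.

523.75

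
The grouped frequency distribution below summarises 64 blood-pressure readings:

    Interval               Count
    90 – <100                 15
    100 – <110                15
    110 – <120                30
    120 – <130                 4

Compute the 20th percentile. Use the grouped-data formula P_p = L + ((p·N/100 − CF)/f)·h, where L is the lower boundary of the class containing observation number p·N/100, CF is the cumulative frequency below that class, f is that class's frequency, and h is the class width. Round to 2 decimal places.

98.53

N = 64; target position k = 20/100 · 64 = 12.8.
Cumulative frequencies: 15, 30, 60, 64.
Observation 12.8 falls in the class 90 – <100.
L = 90, CF = 0, f = 15, h = 10.
P20 = 90 + ((12.8 − 0)/15)·10 = 90 + 8.53333 = 98.5333.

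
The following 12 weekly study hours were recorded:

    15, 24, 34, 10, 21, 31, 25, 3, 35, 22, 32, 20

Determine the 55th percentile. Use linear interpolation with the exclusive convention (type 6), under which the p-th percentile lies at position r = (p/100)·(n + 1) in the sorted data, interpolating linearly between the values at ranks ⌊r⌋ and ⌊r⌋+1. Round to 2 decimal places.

24.15

Sorted: 3, 10, 15, 20, 21, 22, 24, 25, 31, 32, 34, 35.
n = 12.
r = (55/100)·(12 + 1) = 7.15.
Rank 7 is 24 and rank 8 is 25.
Interpolate: 24 + 0.15·(25 − 24) = 24 + 0.15·1 = 24.15.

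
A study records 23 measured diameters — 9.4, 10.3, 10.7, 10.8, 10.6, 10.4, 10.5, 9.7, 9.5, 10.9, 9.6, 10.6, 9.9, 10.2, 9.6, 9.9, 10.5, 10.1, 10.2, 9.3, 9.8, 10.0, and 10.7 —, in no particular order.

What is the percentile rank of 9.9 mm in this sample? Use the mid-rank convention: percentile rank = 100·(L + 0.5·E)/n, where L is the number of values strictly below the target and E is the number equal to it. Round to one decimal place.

34.8

Sorted: 9.3, 9.4, 9.5, 9.6, 9.6, 9.7, 9.8, 9.9, 9.9, 10.0, 10.1, 10.2, 10.2, 10.3, 10.4, 10.5, 10.5, 10.6, 10.6, 10.7, 10.7, 10.8, 10.9.
Count below 9.9: L = 7; count equal: E = 2; n = 23.
Percentile rank = 100·(7 + 0.5·2)/23 = 100·8/23 = 34.78.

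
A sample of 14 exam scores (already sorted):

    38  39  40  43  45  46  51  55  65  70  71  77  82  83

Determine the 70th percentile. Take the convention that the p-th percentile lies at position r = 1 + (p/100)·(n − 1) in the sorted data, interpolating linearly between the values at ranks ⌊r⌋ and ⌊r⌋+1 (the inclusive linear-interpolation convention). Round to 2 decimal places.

70.10

n = 14.
r = 1 + (70/100)·(14 − 1) = 1 + 9.1 = 10.1.
Rank 10 is 70 and rank 11 is 71.
Interpolate: 70 + 0.1·(71 − 70) = 70 + 0.1·1 = 70.1.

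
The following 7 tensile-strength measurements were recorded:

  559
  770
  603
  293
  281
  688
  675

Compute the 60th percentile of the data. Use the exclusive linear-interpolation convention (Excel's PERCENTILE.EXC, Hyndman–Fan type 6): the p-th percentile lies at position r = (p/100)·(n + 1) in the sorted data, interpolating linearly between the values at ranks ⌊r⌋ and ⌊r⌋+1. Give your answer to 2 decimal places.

660.60

Sorted: 281, 293, 559, 603, 675, 688, 770.
n = 7.
r = (60/100)·(7 + 1) = 4.8.
Rank 4 is 603 and rank 5 is 675.
Interpolate: 603 + 0.8·(675 − 603) = 603 + 0.8·72 = 660.6.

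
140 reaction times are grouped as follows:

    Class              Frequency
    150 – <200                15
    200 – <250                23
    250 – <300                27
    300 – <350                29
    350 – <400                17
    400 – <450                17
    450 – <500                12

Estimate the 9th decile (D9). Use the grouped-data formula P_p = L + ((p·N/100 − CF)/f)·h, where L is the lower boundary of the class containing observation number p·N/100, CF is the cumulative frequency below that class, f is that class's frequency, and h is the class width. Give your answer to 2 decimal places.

N = 140; target position k = 90/100 · 140 = 126.
Cumulative frequencies: 15, 38, 65, 94, 111, 128, 140.
Observation 126 falls in the class 400 – <450.
L = 400, CF = 111, f = 17, h = 50.
P90 = 400 + ((126 − 111)/17)·50 = 400 + 44.1176 = 444.118.

444.12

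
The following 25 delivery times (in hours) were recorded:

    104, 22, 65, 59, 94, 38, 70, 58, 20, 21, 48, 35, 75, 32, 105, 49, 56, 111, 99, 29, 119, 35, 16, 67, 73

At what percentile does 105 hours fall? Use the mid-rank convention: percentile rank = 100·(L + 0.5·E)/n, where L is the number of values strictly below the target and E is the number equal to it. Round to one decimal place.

90.0

Sorted: 16, 20, 21, 22, 29, 32, 35, 35, 38, 48, 49, 56, 58, 59, 65, 67, 70, 73, 75, 94, 99, 104, 105, 111, 119.
Count below 105: L = 22; count equal: E = 1; n = 25.
Percentile rank = 100·(22 + 0.5·1)/25 = 100·22.5/25 = 90.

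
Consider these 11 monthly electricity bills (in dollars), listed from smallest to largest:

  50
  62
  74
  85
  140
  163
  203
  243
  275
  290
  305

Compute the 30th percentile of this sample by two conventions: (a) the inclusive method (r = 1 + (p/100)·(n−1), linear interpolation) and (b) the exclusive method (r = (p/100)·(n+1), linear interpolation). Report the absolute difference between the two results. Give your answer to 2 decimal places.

n = 11.
(a) r = 4 → value at rank 4 = 85.
(b) r = 3.6; between ranks 3 (74) and 4 (85): 80.6.
|85 − 80.6| = 4.4.

4.40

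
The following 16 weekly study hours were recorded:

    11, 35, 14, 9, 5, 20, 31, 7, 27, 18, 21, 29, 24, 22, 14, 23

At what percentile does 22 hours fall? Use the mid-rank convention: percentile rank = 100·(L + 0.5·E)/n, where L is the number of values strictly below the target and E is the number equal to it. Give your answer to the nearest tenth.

Sorted: 5, 7, 9, 11, 14, 14, 18, 20, 21, 22, 23, 24, 27, 29, 31, 35.
Count below 22: L = 9; count equal: E = 1; n = 16.
Percentile rank = 100·(9 + 0.5·1)/16 = 100·9.5/16 = 59.38.

59.4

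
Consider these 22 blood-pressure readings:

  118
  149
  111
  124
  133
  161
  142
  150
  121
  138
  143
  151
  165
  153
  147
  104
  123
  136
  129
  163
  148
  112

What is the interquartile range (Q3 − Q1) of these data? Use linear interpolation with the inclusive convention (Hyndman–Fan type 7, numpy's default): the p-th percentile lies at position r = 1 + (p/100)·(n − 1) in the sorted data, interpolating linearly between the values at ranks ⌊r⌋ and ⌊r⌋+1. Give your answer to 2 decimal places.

Sorted: 104, 111, 112, 118, 121, 123, 124, 129, 133, 136, 138, 142, 143, 147, 148, 149, 150, 151, 153, 161, 163, 165.
n = 22.
P25: r = 6.25; ranks 6–7 are 123, 124; interpolating gives 123.25.
P75: r = 16.75; ranks 16–17 are 149, 150; interpolating gives 149.75.
Difference: 149.75 − 123.25 = 26.5.

26.50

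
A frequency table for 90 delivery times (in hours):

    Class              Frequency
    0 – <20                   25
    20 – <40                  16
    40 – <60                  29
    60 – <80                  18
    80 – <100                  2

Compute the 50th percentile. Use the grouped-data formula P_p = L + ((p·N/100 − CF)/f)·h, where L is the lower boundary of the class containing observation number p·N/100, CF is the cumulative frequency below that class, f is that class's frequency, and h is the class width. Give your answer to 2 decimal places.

N = 90; target position k = 50/100 · 90 = 45.
Cumulative frequencies: 25, 41, 70, 88, 90.
Observation 45 falls in the class 40 – <60.
L = 40, CF = 41, f = 29, h = 20.
P50 = 40 + ((45 − 41)/29)·20 = 40 + 2.75862 = 42.7586.

42.76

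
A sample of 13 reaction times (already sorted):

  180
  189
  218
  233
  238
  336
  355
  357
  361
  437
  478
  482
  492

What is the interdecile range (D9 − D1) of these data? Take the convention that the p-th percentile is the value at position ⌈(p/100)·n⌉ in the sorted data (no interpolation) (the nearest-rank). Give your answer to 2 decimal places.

293.00

n = 13.
P10: rank ⌈10/100·13⌉ = 2 → 189.
P90: rank ⌈90/100·13⌉ = 12 → 482.
Difference: 482 − 189 = 293.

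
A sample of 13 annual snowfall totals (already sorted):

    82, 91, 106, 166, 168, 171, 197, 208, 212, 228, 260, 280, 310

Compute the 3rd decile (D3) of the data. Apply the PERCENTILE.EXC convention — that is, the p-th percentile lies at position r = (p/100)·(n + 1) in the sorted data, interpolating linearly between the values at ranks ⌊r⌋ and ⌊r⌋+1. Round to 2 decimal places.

n = 13.
r = (30/100)·(13 + 1) = 4.2.
Rank 4 is 166 and rank 5 is 168.
Interpolate: 166 + 0.2·(168 − 166) = 166 + 0.2·2 = 166.4.

166.40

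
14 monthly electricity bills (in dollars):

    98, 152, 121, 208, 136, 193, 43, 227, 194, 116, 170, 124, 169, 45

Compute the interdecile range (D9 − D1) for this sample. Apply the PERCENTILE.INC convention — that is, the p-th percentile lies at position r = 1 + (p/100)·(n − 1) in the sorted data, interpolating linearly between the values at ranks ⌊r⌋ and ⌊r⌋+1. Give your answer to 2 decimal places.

142.90

Sorted: 43, 45, 98, 116, 121, 124, 136, 152, 169, 170, 193, 194, 208, 227.
n = 14.
P10: r = 2.3; ranks 2–3 are 45, 98; interpolating gives 60.9.
P90: r = 12.7; ranks 12–13 are 194, 208; interpolating gives 203.8.
Difference: 203.8 − 60.9 = 142.9.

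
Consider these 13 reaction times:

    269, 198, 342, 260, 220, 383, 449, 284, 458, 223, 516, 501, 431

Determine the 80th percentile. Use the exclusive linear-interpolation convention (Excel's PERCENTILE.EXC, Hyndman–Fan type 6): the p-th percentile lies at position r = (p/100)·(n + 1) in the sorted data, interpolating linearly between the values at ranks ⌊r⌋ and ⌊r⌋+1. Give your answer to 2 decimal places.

466.60

Sorted: 198, 220, 223, 260, 269, 284, 342, 383, 431, 449, 458, 501, 516.
n = 13.
r = (80/100)·(13 + 1) = 11.2.
Rank 11 is 458 and rank 12 is 501.
Interpolate: 458 + 0.2·(501 − 458) = 458 + 0.2·43 = 466.6.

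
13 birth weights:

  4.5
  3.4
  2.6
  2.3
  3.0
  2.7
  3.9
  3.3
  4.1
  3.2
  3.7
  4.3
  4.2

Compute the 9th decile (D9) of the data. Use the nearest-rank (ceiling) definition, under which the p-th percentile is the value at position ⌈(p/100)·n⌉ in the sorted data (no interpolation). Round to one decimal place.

Sorted: 2.3, 2.6, 2.7, 3.0, 3.2, 3.3, 3.4, 3.7, 3.9, 4.1, 4.2, 4.3, 4.5.
n = 13.
Position = ⌈90/100 · 13⌉ = ⌈11.7⌉ = 12.
The value at rank 12 is 4.3.

4.3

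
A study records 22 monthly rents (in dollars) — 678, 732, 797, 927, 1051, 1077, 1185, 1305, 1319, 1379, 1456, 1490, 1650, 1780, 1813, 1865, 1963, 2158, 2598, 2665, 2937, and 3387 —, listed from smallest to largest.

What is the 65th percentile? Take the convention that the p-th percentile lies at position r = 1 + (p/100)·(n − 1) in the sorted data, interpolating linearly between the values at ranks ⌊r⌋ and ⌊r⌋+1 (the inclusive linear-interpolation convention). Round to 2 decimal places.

1801.45

n = 22.
r = 1 + (65/100)·(22 − 1) = 1 + 13.65 = 14.65.
Rank 14 is 1780 and rank 15 is 1813.
Interpolate: 1780 + 0.65·(1813 − 1780) = 1780 + 0.65·33 = 1801.45.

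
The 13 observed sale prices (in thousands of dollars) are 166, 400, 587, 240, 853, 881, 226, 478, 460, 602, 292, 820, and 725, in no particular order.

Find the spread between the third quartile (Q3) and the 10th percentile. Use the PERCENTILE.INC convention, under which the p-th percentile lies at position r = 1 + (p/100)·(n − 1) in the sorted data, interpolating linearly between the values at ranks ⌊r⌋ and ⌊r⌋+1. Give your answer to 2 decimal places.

Sorted: 166, 226, 240, 292, 400, 460, 478, 587, 602, 725, 820, 853, 881.
n = 13.
P10: r = 2.2; ranks 2–3 are 226, 240; interpolating gives 228.8.
P75: r = 10 (integer) → 725.
Difference: 725 − 228.8 = 496.2.

496.20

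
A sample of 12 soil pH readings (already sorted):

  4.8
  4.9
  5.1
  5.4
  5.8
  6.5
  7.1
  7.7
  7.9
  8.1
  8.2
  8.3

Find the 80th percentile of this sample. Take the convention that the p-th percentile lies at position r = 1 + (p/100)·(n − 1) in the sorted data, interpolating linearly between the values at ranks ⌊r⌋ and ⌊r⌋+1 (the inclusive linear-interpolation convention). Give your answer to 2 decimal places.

8.06

n = 12.
r = 1 + (80/100)·(12 − 1) = 1 + 8.8 = 9.8.
Rank 9 is 7.9 and rank 10 is 8.1.
Interpolate: 7.9 + 0.8·(8.1 − 7.9) = 7.9 + 0.8·0.2 = 8.06.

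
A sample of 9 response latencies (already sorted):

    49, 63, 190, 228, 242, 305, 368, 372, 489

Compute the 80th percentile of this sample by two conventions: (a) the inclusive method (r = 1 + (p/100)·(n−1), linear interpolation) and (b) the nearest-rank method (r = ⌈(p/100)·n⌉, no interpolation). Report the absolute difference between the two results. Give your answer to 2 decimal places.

n = 9.
(a) r = 7.4; between ranks 7 (368) and 8 (372): 369.6.
(b) the nearest-rank method: rank 8 → 372.
|369.6 − 372| = 2.4.

2.40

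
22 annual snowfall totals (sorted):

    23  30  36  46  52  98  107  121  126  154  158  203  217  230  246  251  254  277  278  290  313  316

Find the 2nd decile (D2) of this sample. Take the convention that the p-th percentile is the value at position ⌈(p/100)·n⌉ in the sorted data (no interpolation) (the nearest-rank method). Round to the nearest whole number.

n = 22.
Position = ⌈20/100 · 22⌉ = ⌈4.4⌉ = 5.
The value at rank 5 is 52.

52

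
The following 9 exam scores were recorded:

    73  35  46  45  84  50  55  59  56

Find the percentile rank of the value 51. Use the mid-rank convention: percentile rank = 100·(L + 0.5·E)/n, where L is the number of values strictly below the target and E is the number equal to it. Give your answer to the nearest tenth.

Sorted: 35, 45, 46, 50, 55, 56, 59, 73, 84.
Count below 51: L = 4; count equal: E = 0; n = 9.
Percentile rank = 100·(4 + 0.5·0)/9 = 100·4/9 = 44.44.

44.4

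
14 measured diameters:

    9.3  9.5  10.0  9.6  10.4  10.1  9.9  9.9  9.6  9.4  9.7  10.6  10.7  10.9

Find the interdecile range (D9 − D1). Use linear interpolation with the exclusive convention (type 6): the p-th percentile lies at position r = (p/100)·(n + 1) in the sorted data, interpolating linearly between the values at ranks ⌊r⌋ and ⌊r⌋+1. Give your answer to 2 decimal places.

1.45

Sorted: 9.3, 9.4, 9.5, 9.6, 9.6, 9.7, 9.9, 9.9, 10.0, 10.1, 10.4, 10.6, 10.7, 10.9.
n = 14.
P10: r = 1.5; ranks 1–2 are 9.3, 9.4; interpolating gives 9.35.
P90: r = 13.5; ranks 13–14 are 10.7, 10.9; interpolating gives 10.8.
Difference: 10.8 − 9.35 = 1.45.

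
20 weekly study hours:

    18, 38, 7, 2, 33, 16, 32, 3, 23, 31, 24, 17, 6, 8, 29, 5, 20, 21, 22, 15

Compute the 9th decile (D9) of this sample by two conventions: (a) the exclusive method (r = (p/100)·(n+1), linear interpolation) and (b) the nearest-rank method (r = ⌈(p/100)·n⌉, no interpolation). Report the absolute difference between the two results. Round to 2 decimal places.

Sorted: 2, 3, 5, 6, 7, 8, 15, 16, 17, 18, 20, 21, 22, 23, 24, 29, 31, 32, 33, 38.
n = 20.
(a) r = 18.9; between ranks 18 (32) and 19 (33): 32.9.
(b) the nearest-rank method: rank 18 → 32.
|32.9 − 32| = 0.9.

0.90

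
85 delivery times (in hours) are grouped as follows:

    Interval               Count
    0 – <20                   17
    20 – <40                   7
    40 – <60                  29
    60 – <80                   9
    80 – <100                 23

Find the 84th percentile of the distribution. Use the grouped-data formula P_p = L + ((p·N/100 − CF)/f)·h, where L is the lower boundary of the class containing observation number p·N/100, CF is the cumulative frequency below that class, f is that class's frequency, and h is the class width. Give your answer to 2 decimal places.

88.17

N = 85; target position k = 84/100 · 85 = 71.4.
Cumulative frequencies: 17, 24, 53, 62, 85.
Observation 71.4 falls in the class 80 – <100.
L = 80, CF = 62, f = 23, h = 20.
P84 = 80 + ((71.4 − 62)/23)·20 = 80 + 8.17391 = 88.1739.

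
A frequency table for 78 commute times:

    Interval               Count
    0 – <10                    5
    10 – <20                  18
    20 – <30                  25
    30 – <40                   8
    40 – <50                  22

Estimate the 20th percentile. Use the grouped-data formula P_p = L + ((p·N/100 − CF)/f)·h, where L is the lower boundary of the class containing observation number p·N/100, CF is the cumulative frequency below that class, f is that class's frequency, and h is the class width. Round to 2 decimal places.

N = 78; target position k = 20/100 · 78 = 15.6.
Cumulative frequencies: 5, 23, 48, 56, 78.
Observation 15.6 falls in the class 10 – <20.
L = 10, CF = 5, f = 18, h = 10.
P20 = 10 + ((15.6 − 5)/18)·10 = 10 + 5.88889 = 15.8889.

15.89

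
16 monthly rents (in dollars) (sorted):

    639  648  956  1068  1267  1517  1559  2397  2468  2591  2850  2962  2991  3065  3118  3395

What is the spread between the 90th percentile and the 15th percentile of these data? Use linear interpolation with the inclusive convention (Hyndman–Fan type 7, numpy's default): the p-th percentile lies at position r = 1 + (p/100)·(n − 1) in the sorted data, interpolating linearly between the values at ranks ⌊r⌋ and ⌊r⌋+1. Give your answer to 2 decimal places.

2107.50

n = 16.
P15: r = 3.25; ranks 3–4 are 956, 1068; interpolating gives 984.
P90: r = 14.5; ranks 14–15 are 3065, 3118; interpolating gives 3091.5.
Difference: 3091.5 − 984 = 2107.5.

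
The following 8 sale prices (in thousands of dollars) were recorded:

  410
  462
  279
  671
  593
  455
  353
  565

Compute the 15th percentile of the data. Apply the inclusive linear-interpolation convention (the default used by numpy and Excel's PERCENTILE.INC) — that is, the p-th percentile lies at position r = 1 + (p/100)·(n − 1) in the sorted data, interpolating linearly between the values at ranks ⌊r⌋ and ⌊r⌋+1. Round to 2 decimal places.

Sorted: 279, 353, 410, 455, 462, 565, 593, 671.
n = 8.
r = 1 + (15/100)·(8 − 1) = 1 + 1.05 = 2.05.
Rank 2 is 353 and rank 3 is 410.
Interpolate: 353 + 0.05·(410 − 353) = 353 + 0.05·57 = 355.85.

355.85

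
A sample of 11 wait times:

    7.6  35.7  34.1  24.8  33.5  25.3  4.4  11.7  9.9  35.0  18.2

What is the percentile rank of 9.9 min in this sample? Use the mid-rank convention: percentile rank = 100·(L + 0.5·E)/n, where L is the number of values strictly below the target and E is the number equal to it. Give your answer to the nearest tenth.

22.7

Sorted: 4.4, 7.6, 9.9, 11.7, 18.2, 24.8, 25.3, 33.5, 34.1, 35.0, 35.7.
Count below 9.9: L = 2; count equal: E = 1; n = 11.
Percentile rank = 100·(2 + 0.5·1)/11 = 100·2.5/11 = 22.73.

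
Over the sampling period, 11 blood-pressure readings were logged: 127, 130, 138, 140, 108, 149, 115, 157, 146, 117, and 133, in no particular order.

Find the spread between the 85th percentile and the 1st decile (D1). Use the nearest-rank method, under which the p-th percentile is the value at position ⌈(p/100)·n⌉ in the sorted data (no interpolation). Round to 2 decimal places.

34.00

Sorted: 108, 115, 117, 127, 130, 133, 138, 140, 146, 149, 157.
n = 11.
P10: rank ⌈10/100·11⌉ = 2 → 115.
P85: rank ⌈85/100·11⌉ = 10 → 149.
Difference: 149 − 115 = 34.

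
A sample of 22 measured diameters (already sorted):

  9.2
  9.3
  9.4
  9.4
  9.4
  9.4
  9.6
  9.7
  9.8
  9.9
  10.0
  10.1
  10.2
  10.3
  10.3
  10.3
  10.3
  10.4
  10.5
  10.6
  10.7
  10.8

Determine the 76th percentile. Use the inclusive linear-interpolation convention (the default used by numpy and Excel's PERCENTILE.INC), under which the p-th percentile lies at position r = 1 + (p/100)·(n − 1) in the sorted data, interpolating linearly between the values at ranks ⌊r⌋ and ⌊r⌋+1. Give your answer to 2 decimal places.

n = 22.
r = 1 + (76/100)·(22 − 1) = 1 + 15.96 = 16.96.
Rank 16 is 10.3 and rank 17 is 10.3.
Interpolate: 10.3 + 0.96·(10.3 − 10.3) = 10.3 + 0.96·0 = 10.3.

10.30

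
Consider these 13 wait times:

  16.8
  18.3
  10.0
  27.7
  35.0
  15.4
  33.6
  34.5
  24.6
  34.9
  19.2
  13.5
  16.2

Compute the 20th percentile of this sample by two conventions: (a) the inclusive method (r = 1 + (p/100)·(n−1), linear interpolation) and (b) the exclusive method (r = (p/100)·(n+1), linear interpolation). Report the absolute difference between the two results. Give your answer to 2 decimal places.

0.70

Sorted: 10.0, 13.5, 15.4, 16.2, 16.8, 18.3, 19.2, 24.6, 27.7, 33.6, 34.5, 34.9, 35.0.
n = 13.
(a) r = 3.4; between ranks 3 (15.4) and 4 (16.2): 15.72.
(b) r = 2.8; between ranks 2 (13.5) and 3 (15.4): 15.02.
|15.72 − 15.02| = 0.7.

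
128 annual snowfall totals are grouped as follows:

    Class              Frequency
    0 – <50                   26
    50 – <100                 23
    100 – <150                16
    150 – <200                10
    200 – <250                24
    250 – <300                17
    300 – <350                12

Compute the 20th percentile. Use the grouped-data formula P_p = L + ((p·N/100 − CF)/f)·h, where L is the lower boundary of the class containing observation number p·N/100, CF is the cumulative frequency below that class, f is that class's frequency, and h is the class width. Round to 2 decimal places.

N = 128; target position k = 20/100 · 128 = 25.6.
Cumulative frequencies: 26, 49, 65, 75, 99, 116, 128.
Observation 25.6 falls in the class 0 – <50.
L = 0, CF = 0, f = 26, h = 50.
P20 = 0 + ((25.6 − 0)/26)·50 = 0 + 49.2308 = 49.2308.

49.23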